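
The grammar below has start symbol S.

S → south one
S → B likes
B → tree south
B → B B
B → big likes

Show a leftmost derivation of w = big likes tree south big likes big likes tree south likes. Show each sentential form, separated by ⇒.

S ⇒ B likes   [S → B likes]
B likes ⇒ B B likes   [B → B B]
B B likes ⇒ B B B likes   [B → B B]
B B B likes ⇒ B B B B likes   [B → B B]
B B B B likes ⇒ big likes B B B likes   [B → big likes]
big likes B B B likes ⇒ big likes tree south B B likes   [B → tree south]
big likes tree south B B likes ⇒ big likes tree south B B B likes   [B → B B]
big likes tree south B B B likes ⇒ big likes tree south big likes B B likes   [B → big likes]
big likes tree south big likes B B likes ⇒ big likes tree south big likes big likes B likes   [B → big likes]
big likes tree south big likes big likes B likes ⇒ big likes tree south big likes big likes tree south likes   [B → tree south]

S ⇒ B likes ⇒ B B likes ⇒ B B B likes ⇒ B B B B likes ⇒ big likes B B B likes ⇒ big likes tree south B B likes ⇒ big likes tree south B B B likes ⇒ big likes tree south big likes B B likes ⇒ big likes tree south big likes big likes B likes ⇒ big likes tree south big likes big likes tree south likes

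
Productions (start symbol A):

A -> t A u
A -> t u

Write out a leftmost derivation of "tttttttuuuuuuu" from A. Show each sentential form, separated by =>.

A=>tAu=>ttAuu=>tttAuuu=>ttttAuuuu=>tttttAuuuuu=>ttttttAuuuuuu=>tttttttuuuuuuu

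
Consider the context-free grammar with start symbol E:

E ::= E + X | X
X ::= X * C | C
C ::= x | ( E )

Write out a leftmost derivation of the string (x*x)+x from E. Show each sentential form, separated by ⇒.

E ⇒ E+X ⇒ X+X ⇒ C+X ⇒ (E)+X ⇒ (X)+X ⇒ (X*C)+X ⇒ (C*C)+X ⇒ (x*C)+X ⇒ (x*x)+X ⇒ (x*x)+C ⇒ (x*x)+x

E ⇒ E+X   [E ::= E + X]
E+X ⇒ X+X   [E ::= X]
X+X ⇒ C+X   [X ::= C]
C+X ⇒ (E)+X   [C ::= ( E )]
(E)+X ⇒ (X)+X   [E ::= X]
(X)+X ⇒ (X*C)+X   [X ::= X * C]
(X*C)+X ⇒ (C*C)+X   [X ::= C]
(C*C)+X ⇒ (x*C)+X   [C ::= x]
(x*C)+X ⇒ (x*x)+X   [C ::= x]
(x*x)+X ⇒ (x*x)+C   [X ::= C]
(x*x)+C ⇒ (x*x)+x   [C ::= x]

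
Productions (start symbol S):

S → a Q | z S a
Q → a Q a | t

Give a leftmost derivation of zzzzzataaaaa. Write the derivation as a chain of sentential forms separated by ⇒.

S ⇒ zSa ⇒ zzSaa ⇒ zzzSaaa ⇒ zzzzSaaaa ⇒ zzzzzSaaaaa ⇒ zzzzzaQaaaaa ⇒ zzzzzataaaaa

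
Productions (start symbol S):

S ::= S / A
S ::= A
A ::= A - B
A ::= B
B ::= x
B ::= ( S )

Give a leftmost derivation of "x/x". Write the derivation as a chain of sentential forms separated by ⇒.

S ⇒ S/A   [S ::= S / A]
S/A ⇒ A/A   [S ::= A]
A/A ⇒ B/A   [A ::= B]
B/A ⇒ x/A   [B ::= x]
x/A ⇒ x/B   [A ::= B]
x/B ⇒ x/x   [B ::= x]

S⇒S/A⇒A/A⇒B/A⇒x/A⇒x/B⇒x/x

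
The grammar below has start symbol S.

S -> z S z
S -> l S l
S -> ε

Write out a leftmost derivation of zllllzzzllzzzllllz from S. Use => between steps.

S => zSz   [S -> z S z]
zSz => zlSlz   [S -> l S l]
zlSlz => zllSllz   [S -> l S l]
zllSllz => zlllSlllz   [S -> l S l]
zlllSlllz => zllllSllllz   [S -> l S l]
zllllSllllz => zllllzSzllllz   [S -> z S z]
zllllzSzllllz => zllllzzSzzllllz   [S -> z S z]
zllllzzSzzllllz => zllllzzzSzzzllllz   [S -> z S z]
zllllzzzSzzzllllz => zllllzzzlSlzzzllllz   [S -> l S l]
zllllzzzlSlzzzllllz => zllllzzzllzzzllllz   [S -> ε]

S => zSz => zlSlz => zllSllz => zlllSlllz => zllllSllllz => zllllzSzllllz => zllllzzSzzllllz => zllllzzzSzzzllllz => zllllzzzlSlzzzllllz => zllllzzzllzzzllllz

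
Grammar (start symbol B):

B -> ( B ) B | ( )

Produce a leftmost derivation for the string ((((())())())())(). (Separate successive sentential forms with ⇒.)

B ⇒ (B)B ⇒ ((B)B)B ⇒ (((B)B)B)B ⇒ ((((B)B)B)B)B ⇒ ((((())B)B)B)B ⇒ ((((())())B)B)B ⇒ ((((())())())B)B ⇒ ((((())())())())B ⇒ ((((())())())())()

B ⇒ (B)B   [B -> ( B ) B]
(B)B ⇒ ((B)B)B   [B -> ( B ) B]
((B)B)B ⇒ (((B)B)B)B   [B -> ( B ) B]
(((B)B)B)B ⇒ ((((B)B)B)B)B   [B -> ( B ) B]
((((B)B)B)B)B ⇒ ((((())B)B)B)B   [B -> ( )]
((((())B)B)B)B ⇒ ((((())())B)B)B   [B -> ( )]
((((())())B)B)B ⇒ ((((())())())B)B   [B -> ( )]
((((())())())B)B ⇒ ((((())())())())B   [B -> ( )]
((((())())())())B ⇒ ((((())())())())()   [B -> ( )]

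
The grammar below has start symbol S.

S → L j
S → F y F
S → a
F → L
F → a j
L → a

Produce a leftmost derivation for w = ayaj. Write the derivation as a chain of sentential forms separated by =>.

S => FyF   [S → F y F]
FyF => LyF   [F → L]
LyF => ayF   [L → a]
ayF => ayaj   [F → a j]

S => FyF => LyF => ayF => ayaj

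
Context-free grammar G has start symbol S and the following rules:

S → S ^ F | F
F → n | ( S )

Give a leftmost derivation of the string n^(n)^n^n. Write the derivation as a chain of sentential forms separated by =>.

S => S^F   [S → S ^ F]
S^F => S^F^F   [S → S ^ F]
S^F^F => S^F^F^F   [S → S ^ F]
S^F^F^F => F^F^F^F   [S → F]
F^F^F^F => n^F^F^F   [F → n]
n^F^F^F => n^(S)^F^F   [F → ( S )]
n^(S)^F^F => n^(F)^F^F   [S → F]
n^(F)^F^F => n^(n)^F^F   [F → n]
n^(n)^F^F => n^(n)^n^F   [F → n]
n^(n)^n^F => n^(n)^n^n   [F → n]

S => S^F => S^F^F => S^F^F^F => F^F^F^F => n^F^F^F => n^(S)^F^F => n^(F)^F^F => n^(n)^F^F => n^(n)^n^F => n^(n)^n^n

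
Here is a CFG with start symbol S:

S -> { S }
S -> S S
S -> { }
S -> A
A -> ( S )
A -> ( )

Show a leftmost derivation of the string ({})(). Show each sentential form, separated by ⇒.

S⇒SS⇒AS⇒(S)S⇒({})S⇒({})A⇒({})()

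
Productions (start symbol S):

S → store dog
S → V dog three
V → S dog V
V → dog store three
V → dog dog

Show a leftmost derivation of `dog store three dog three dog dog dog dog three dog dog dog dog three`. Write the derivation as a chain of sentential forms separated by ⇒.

S ⇒ V dog three ⇒ S dog V dog three ⇒ V dog three dog V dog three ⇒ dog store three dog three dog V dog three ⇒ dog store three dog three dog S dog V dog three ⇒ dog store three dog three dog V dog three dog V dog three ⇒ dog store three dog three dog dog dog dog three dog V dog three ⇒ dog store three dog three dog dog dog dog three dog dog dog dog three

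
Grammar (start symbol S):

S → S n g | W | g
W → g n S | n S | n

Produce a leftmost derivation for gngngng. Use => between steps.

S => Sng   [S → S n g]
Sng => Sngng   [S → S n g]
Sngng => Sngngng   [S → S n g]
Sngngng => gngngng   [S → g]

S => Sng => Sngng => Sngngng => gngngng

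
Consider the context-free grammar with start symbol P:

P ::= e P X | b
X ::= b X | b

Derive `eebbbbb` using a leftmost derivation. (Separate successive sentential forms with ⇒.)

P ⇒ ePX ⇒ eePXX ⇒ eebXX ⇒ eebbXX ⇒ eebbbXX ⇒ eebbbbX ⇒ eebbbbb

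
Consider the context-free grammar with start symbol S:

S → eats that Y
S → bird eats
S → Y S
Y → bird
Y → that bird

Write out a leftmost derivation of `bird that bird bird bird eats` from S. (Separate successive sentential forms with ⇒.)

S ⇒ Y S ⇒ bird S ⇒ bird Y S ⇒ bird that bird S ⇒ bird that bird Y S ⇒ bird that bird bird S ⇒ bird that bird bird bird eats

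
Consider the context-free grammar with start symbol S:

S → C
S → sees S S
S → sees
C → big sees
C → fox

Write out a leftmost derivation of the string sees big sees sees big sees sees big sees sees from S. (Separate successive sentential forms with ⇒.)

S ⇒ sees S S ⇒ sees C S ⇒ sees big sees S ⇒ sees big sees sees S S ⇒ sees big sees sees C S ⇒ sees big sees sees big sees S ⇒ sees big sees sees big sees sees S S ⇒ sees big sees sees big sees sees C S ⇒ sees big sees sees big sees sees big sees S ⇒ sees big sees sees big sees sees big sees sees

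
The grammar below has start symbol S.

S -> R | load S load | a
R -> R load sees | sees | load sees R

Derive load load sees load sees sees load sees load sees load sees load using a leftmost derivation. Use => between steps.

S => load S load => load R load => load R load sees load => load load sees R load sees load => load load sees load sees R load sees load => load load sees load sees R load sees load sees load => load load sees load sees R load sees load sees load sees load => load load sees load sees sees load sees load sees load sees load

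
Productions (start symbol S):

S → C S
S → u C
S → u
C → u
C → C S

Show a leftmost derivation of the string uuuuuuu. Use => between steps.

S => uC => uCS => uCSS => uuSS => uuCSS => uuCSSS => uuCSSSS => uuuSSSS => uuuuSSS => uuuuuSS => uuuuuuS => uuuuuuu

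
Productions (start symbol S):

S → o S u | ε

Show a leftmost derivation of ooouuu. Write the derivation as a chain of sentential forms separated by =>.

S => oSu => ooSuu => oooSuuu => ooouuu

S => oSu   [S → o S u]
oSu => ooSuu   [S → o S u]
ooSuu => oooSuuu   [S → o S u]
oooSuuu => ooouuu   [S → ε]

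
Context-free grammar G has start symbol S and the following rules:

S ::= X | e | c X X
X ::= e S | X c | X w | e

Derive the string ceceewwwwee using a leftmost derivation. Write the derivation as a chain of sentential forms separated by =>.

S => cXX => ceSX => cecXXX => ceceXX => ceceXwX => ceceXwwX => ceceXwwwX => ceceXwwwwX => ceceewwwwX => ceceewwwweS => ceceewwwwee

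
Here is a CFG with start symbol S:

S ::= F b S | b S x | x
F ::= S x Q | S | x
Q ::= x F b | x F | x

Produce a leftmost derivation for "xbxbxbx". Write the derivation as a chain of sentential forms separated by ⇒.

S⇒FbS⇒SbS⇒xbS⇒xbFbS⇒xbSbS⇒xbxbS⇒xbxbFbS⇒xbxbxbS⇒xbxbxbx

S ⇒ FbS   [S ::= F b S]
FbS ⇒ SbS   [F ::= S]
SbS ⇒ xbS   [S ::= x]
xbS ⇒ xbFbS   [S ::= F b S]
xbFbS ⇒ xbSbS   [F ::= S]
xbSbS ⇒ xbxbS   [S ::= x]
xbxbS ⇒ xbxbFbS   [S ::= F b S]
xbxbFbS ⇒ xbxbxbS   [F ::= x]
xbxbxbS ⇒ xbxbxbx   [S ::= x]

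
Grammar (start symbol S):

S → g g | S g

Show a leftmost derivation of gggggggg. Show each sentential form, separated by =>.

S => Sg => Sgg => Sggg => Sgggg => Sggggg => Sgggggg => gggggggg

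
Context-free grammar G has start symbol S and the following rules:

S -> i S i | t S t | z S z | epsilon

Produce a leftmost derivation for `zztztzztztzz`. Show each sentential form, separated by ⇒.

S ⇒ zSz   [S -> z S z]
zSz ⇒ zzSzz   [S -> z S z]
zzSzz ⇒ zztStzz   [S -> t S t]
zztStzz ⇒ zztzSztzz   [S -> z S z]
zztzSztzz ⇒ zztztStztzz   [S -> t S t]
zztztStztzz ⇒ zztztzSztztzz   [S -> z S z]
zztztzSztztzz ⇒ zztztzztztzz   [S -> epsilon]

S ⇒ zSz ⇒ zzSzz ⇒ zztStzz ⇒ zztzSztzz ⇒ zztztStztzz ⇒ zztztzSztztzz ⇒ zztztzztztzz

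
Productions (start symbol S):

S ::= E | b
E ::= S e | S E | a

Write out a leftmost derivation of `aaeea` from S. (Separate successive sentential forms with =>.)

S => E => SE => EE => SeE => EeE => SEeE => EEeE => aEeE => aSeeE => aEeeE => aaeeE => aaeea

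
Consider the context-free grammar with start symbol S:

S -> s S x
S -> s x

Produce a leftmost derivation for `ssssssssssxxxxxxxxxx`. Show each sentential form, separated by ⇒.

S ⇒ sSx   [S -> s S x]
sSx ⇒ ssSxx   [S -> s S x]
ssSxx ⇒ sssSxxx   [S -> s S x]
sssSxxx ⇒ ssssSxxxx   [S -> s S x]
ssssSxxxx ⇒ sssssSxxxxx   [S -> s S x]
sssssSxxxxx ⇒ ssssssSxxxxxx   [S -> s S x]
ssssssSxxxxxx ⇒ sssssssSxxxxxxx   [S -> s S x]
sssssssSxxxxxxx ⇒ ssssssssSxxxxxxxx   [S -> s S x]
ssssssssSxxxxxxxx ⇒ sssssssssSxxxxxxxxx   [S -> s S x]
sssssssssSxxxxxxxxx ⇒ ssssssssssxxxxxxxxxx   [S -> s x]

S⇒sSx⇒ssSxx⇒sssSxxx⇒ssssSxxxx⇒sssssSxxxxx⇒ssssssSxxxxxx⇒sssssssSxxxxxxx⇒ssssssssSxxxxxxxx⇒sssssssssSxxxxxxxxx⇒ssssssssssxxxxxxxxxx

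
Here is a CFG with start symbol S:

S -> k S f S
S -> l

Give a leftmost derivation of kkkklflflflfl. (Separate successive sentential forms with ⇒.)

S⇒kSfS⇒kkSfSfS⇒kkkSfSfSfS⇒kkkkSfSfSfSfS⇒kkkklfSfSfSfS⇒kkkklflfSfSfS⇒kkkklflflfSfS⇒kkkklflflflfS⇒kkkklflflflfl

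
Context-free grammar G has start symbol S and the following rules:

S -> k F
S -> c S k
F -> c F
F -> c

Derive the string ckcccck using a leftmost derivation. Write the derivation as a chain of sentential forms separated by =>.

S => cSk => ckFk => ckcFk => ckccFk => ckcccFk => ckcccck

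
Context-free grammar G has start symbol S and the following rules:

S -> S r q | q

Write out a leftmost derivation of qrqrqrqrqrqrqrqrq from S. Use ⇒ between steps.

S ⇒ Srq ⇒ Srqrq ⇒ Srqrqrq ⇒ Srqrqrqrq ⇒ Srqrqrqrqrq ⇒ Srqrqrqrqrqrq ⇒ Srqrqrqrqrqrqrq ⇒ Srqrqrqrqrqrqrqrq ⇒ qrqrqrqrqrqrqrqrq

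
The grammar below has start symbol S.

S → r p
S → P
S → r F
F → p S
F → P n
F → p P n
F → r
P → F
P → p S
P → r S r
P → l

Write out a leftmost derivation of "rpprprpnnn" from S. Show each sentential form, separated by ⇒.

S⇒rF⇒rPn⇒rFn⇒rpPnn⇒rppSnn⇒rpprFnn⇒rpprPnnn⇒rpprpSnnn⇒rpprprpnnn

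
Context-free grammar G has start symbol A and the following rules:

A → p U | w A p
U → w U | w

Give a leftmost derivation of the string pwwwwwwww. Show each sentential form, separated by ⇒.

A ⇒ pU ⇒ pwU ⇒ pwwU ⇒ pwwwU ⇒ pwwwwU ⇒ pwwwwwU ⇒ pwwwwwwU ⇒ pwwwwwwwU ⇒ pwwwwwwww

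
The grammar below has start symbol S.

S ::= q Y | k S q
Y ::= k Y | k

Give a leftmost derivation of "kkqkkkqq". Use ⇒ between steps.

S ⇒ kSq ⇒ kkSqq ⇒ kkqYqq ⇒ kkqkYqq ⇒ kkqkkYqq ⇒ kkqkkkqq

S ⇒ kSq   [S ::= k S q]
kSq ⇒ kkSqq   [S ::= k S q]
kkSqq ⇒ kkqYqq   [S ::= q Y]
kkqYqq ⇒ kkqkYqq   [Y ::= k Y]
kkqkYqq ⇒ kkqkkYqq   [Y ::= k Y]
kkqkkYqq ⇒ kkqkkkqq   [Y ::= k]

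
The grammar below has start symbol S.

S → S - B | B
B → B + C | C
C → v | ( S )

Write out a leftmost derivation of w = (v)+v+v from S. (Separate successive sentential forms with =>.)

S => B => B+C => B+C+C => C+C+C => (S)+C+C => (B)+C+C => (C)+C+C => (v)+C+C => (v)+v+C => (v)+v+v

S => B   [S → B]
B => B+C   [B → B + C]
B+C => B+C+C   [B → B + C]
B+C+C => C+C+C   [B → C]
C+C+C => (S)+C+C   [C → ( S )]
(S)+C+C => (B)+C+C   [S → B]
(B)+C+C => (C)+C+C   [B → C]
(C)+C+C => (v)+C+C   [C → v]
(v)+C+C => (v)+v+C   [C → v]
(v)+v+C => (v)+v+v   [C → v]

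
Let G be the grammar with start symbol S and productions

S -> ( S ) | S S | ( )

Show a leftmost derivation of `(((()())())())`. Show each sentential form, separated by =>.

S=>(S)=>(SS)=>((S)S)=>((SS)S)=>(((S)S)S)=>(((SS)S)S)=>(((()S)S)S)=>(((()())S)S)=>(((()())())S)=>(((()())())())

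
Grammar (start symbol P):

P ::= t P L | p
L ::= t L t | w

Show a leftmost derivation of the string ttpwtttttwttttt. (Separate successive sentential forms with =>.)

P=>tPL=>ttPLL=>ttpLL=>ttpwL=>ttpwtLt=>ttpwttLtt=>ttpwtttLttt=>ttpwttttLtttt=>ttpwtttttLttttt=>ttpwtttttwttttt

P => tPL   [P ::= t P L]
tPL => ttPLL   [P ::= t P L]
ttPLL => ttpLL   [P ::= p]
ttpLL => ttpwL   [L ::= w]
ttpwL => ttpwtLt   [L ::= t L t]
ttpwtLt => ttpwttLtt   [L ::= t L t]
ttpwttLtt => ttpwtttLttt   [L ::= t L t]
ttpwtttLttt => ttpwttttLtttt   [L ::= t L t]
ttpwttttLtttt => ttpwtttttLttttt   [L ::= t L t]
ttpwtttttLttttt => ttpwtttttwttttt   [L ::= w]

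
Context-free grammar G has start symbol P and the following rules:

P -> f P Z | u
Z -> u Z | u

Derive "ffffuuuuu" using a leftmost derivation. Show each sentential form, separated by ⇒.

P ⇒ fPZ ⇒ ffPZZ ⇒ fffPZZZ ⇒ ffffPZZZZ ⇒ ffffuZZZZ ⇒ ffffuuZZZ ⇒ ffffuuuZZ ⇒ ffffuuuuZ ⇒ ffffuuuuu

P ⇒ fPZ   [P -> f P Z]
fPZ ⇒ ffPZZ   [P -> f P Z]
ffPZZ ⇒ fffPZZZ   [P -> f P Z]
fffPZZZ ⇒ ffffPZZZZ   [P -> f P Z]
ffffPZZZZ ⇒ ffffuZZZZ   [P -> u]
ffffuZZZZ ⇒ ffffuuZZZ   [Z -> u]
ffffuuZZZ ⇒ ffffuuuZZ   [Z -> u]
ffffuuuZZ ⇒ ffffuuuuZ   [Z -> u]
ffffuuuuZ ⇒ ffffuuuuu   [Z -> u]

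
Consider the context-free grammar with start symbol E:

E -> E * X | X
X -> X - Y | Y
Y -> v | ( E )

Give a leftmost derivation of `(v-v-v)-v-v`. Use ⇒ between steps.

E ⇒ X   [E -> X]
X ⇒ X-Y   [X -> X - Y]
X-Y ⇒ X-Y-Y   [X -> X - Y]
X-Y-Y ⇒ Y-Y-Y   [X -> Y]
Y-Y-Y ⇒ (E)-Y-Y   [Y -> ( E )]
(E)-Y-Y ⇒ (X)-Y-Y   [E -> X]
(X)-Y-Y ⇒ (X-Y)-Y-Y   [X -> X - Y]
(X-Y)-Y-Y ⇒ (X-Y-Y)-Y-Y   [X -> X - Y]
(X-Y-Y)-Y-Y ⇒ (Y-Y-Y)-Y-Y   [X -> Y]
(Y-Y-Y)-Y-Y ⇒ (v-Y-Y)-Y-Y   [Y -> v]
(v-Y-Y)-Y-Y ⇒ (v-v-Y)-Y-Y   [Y -> v]
(v-v-Y)-Y-Y ⇒ (v-v-v)-Y-Y   [Y -> v]
(v-v-v)-Y-Y ⇒ (v-v-v)-v-Y   [Y -> v]
(v-v-v)-v-Y ⇒ (v-v-v)-v-v   [Y -> v]

E ⇒ X ⇒ X-Y ⇒ X-Y-Y ⇒ Y-Y-Y ⇒ (E)-Y-Y ⇒ (X)-Y-Y ⇒ (X-Y)-Y-Y ⇒ (X-Y-Y)-Y-Y ⇒ (Y-Y-Y)-Y-Y ⇒ (v-Y-Y)-Y-Y ⇒ (v-v-Y)-Y-Y ⇒ (v-v-v)-Y-Y ⇒ (v-v-v)-v-Y ⇒ (v-v-v)-v-v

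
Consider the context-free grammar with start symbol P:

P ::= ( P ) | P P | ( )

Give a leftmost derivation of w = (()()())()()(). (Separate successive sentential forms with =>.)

P => PP   [P ::= P P]
PP => PPP   [P ::= P P]
PPP => PPPP   [P ::= P P]
PPPP => (P)PPP   [P ::= ( P )]
(P)PPP => (PP)PPP   [P ::= P P]
(PP)PPP => (PPP)PPP   [P ::= P P]
(PPP)PPP => (()PP)PPP   [P ::= ( )]
(()PP)PPP => (()()P)PPP   [P ::= ( )]
(()()P)PPP => (()()())PPP   [P ::= ( )]
(()()())PPP => (()()())()PP   [P ::= ( )]
(()()())()PP => (()()())()()P   [P ::= ( )]
(()()())()()P => (()()())()()()   [P ::= ( )]

P => PP => PPP => PPPP => (P)PPP => (PP)PPP => (PPP)PPP => (()PP)PPP => (()()P)PPP => (()()())PPP => (()()())()PP => (()()())()()P => (()()())()()()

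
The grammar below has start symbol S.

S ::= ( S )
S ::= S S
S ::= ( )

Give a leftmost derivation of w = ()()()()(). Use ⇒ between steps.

S⇒SS⇒SSS⇒()SS⇒()()S⇒()()SS⇒()()SSS⇒()()()SS⇒()()()()S⇒()()()()()

S ⇒ SS   [S ::= S S]
SS ⇒ SSS   [S ::= S S]
SSS ⇒ ()SS   [S ::= ( )]
()SS ⇒ ()()S   [S ::= ( )]
()()S ⇒ ()()SS   [S ::= S S]
()()SS ⇒ ()()SSS   [S ::= S S]
()()SSS ⇒ ()()()SS   [S ::= ( )]
()()()SS ⇒ ()()()()S   [S ::= ( )]
()()()()S ⇒ ()()()()()   [S ::= ( )]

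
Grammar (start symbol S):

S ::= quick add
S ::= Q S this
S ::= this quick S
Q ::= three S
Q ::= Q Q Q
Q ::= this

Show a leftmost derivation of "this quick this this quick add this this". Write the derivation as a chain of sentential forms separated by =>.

S => this quick S   [S ::= this quick S]
this quick S => this quick Q S this   [S ::= Q S this]
this quick Q S this => this quick this S this   [Q ::= this]
this quick this S this => this quick this Q S this this   [S ::= Q S this]
this quick this Q S this this => this quick this this S this this   [Q ::= this]
this quick this this S this this => this quick this this quick add this this   [S ::= quick add]

S => this quick S => this quick Q S this => this quick this S this => this quick this Q S this this => this quick this this S this this => this quick this this quick add this this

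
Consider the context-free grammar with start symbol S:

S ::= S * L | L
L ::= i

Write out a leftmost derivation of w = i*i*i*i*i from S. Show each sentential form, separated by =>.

S=>S*L=>S*L*L=>S*L*L*L=>S*L*L*L*L=>L*L*L*L*L=>i*L*L*L*L=>i*i*L*L*L=>i*i*i*L*L=>i*i*i*i*L=>i*i*i*i*i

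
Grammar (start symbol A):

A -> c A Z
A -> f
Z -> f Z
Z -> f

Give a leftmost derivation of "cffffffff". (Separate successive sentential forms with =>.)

A => cAZ   [A -> c A Z]
cAZ => cfZ   [A -> f]
cfZ => cffZ   [Z -> f Z]
cffZ => cfffZ   [Z -> f Z]
cfffZ => cffffZ   [Z -> f Z]
cffffZ => cfffffZ   [Z -> f Z]
cfffffZ => cffffffZ   [Z -> f Z]
cffffffZ => cfffffffZ   [Z -> f Z]
cfffffffZ => cffffffff   [Z -> f]

A => cAZ => cfZ => cffZ => cfffZ => cffffZ => cfffffZ => cffffffZ => cfffffffZ => cffffffff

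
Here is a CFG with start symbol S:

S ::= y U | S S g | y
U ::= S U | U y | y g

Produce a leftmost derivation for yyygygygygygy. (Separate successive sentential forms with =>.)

S => yU => yUy => ySUy => ySSgUy => ySSgSgUy => ySSgSgSgUy => yyUSgSgSgUy => yyygSgSgSgUy => yyygygSgSgUy => yyygygygSgUy => yyygygygygUy => yyygygygygygy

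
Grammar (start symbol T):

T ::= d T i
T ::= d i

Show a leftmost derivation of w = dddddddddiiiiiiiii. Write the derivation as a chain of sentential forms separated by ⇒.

T ⇒ dTi   [T ::= d T i]
dTi ⇒ ddTii   [T ::= d T i]
ddTii ⇒ dddTiii   [T ::= d T i]
dddTiii ⇒ ddddTiiii   [T ::= d T i]
ddddTiiii ⇒ dddddTiiiii   [T ::= d T i]
dddddTiiiii ⇒ ddddddTiiiiii   [T ::= d T i]
ddddddTiiiiii ⇒ dddddddTiiiiiii   [T ::= d T i]
dddddddTiiiiiii ⇒ ddddddddTiiiiiiii   [T ::= d T i]
ddddddddTiiiiiiii ⇒ dddddddddiiiiiiiii   [T ::= d i]

T ⇒ dTi ⇒ ddTii ⇒ dddTiii ⇒ ddddTiiii ⇒ dddddTiiiii ⇒ ddddddTiiiiii ⇒ dddddddTiiiiiii ⇒ ddddddddTiiiiiiii ⇒ dddddddddiiiiiiiii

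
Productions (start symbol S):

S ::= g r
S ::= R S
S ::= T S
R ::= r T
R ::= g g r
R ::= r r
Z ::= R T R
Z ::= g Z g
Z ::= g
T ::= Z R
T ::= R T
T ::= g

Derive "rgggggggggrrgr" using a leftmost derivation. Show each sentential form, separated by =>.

S => RS => rTS => rZRS => rgZgRS => rggZggRS => rgggZgggRS => rggggZggggRS => rgggggggggRS => rgggggggggrrS => rgggggggggrrgr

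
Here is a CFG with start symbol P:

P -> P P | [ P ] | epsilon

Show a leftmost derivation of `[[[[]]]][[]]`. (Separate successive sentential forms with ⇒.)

P ⇒ PP   [P -> P P]
PP ⇒ [P]P   [P -> [ P ]]
[P]P ⇒ [[P]]P   [P -> [ P ]]
[[P]]P ⇒ [[[P]]]P   [P -> [ P ]]
[[[P]]]P ⇒ [[[[P]]]]P   [P -> [ P ]]
[[[[P]]]]P ⇒ [[[[]]]]P   [P -> epsilon]
[[[[]]]]P ⇒ [[[[]]]][P]   [P -> [ P ]]
[[[[]]]][P] ⇒ [[[[]]]][[P]]   [P -> [ P ]]
[[[[]]]][[P]] ⇒ [[[[]]]][[]]   [P -> epsilon]

P⇒PP⇒[P]P⇒[[P]]P⇒[[[P]]]P⇒[[[[P]]]]P⇒[[[[]]]]P⇒[[[[]]]][P]⇒[[[[]]]][[P]]⇒[[[[]]]][[]]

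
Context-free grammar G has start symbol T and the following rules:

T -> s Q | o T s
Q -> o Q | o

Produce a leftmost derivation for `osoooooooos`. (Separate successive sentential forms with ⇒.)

T ⇒ oTs ⇒ osQs ⇒ osoQs ⇒ osooQs ⇒ osoooQs ⇒ osooooQs ⇒ osoooooQs ⇒ osooooooQs ⇒ osoooooooQs ⇒ osoooooooos

T ⇒ oTs   [T -> o T s]
oTs ⇒ osQs   [T -> s Q]
osQs ⇒ osoQs   [Q -> o Q]
osoQs ⇒ osooQs   [Q -> o Q]
osooQs ⇒ osoooQs   [Q -> o Q]
osoooQs ⇒ osooooQs   [Q -> o Q]
osooooQs ⇒ osoooooQs   [Q -> o Q]
osoooooQs ⇒ osooooooQs   [Q -> o Q]
osooooooQs ⇒ osoooooooQs   [Q -> o Q]
osoooooooQs ⇒ osoooooooos   [Q -> o]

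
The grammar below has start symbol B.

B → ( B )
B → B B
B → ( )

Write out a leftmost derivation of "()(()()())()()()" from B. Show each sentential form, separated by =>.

B => BB => BBB => ()BB => ()BBB => ()BBBB => ()(B)BBB => ()(BB)BBB => ()(BBB)BBB => ()(()BB)BBB => ()(()()B)BBB => ()(()()())BBB => ()(()()())()BB => ()(()()())()()B => ()(()()())()()()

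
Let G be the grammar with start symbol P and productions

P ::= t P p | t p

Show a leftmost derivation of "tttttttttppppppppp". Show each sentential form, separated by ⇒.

P ⇒ tPp ⇒ ttPpp ⇒ tttPppp ⇒ ttttPpppp ⇒ tttttPppppp ⇒ ttttttPpppppp ⇒ tttttttPppppppp ⇒ ttttttttPpppppppp ⇒ tttttttttppppppppp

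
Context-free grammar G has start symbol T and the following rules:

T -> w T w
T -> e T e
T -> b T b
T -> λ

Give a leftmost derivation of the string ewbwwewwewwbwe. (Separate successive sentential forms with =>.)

T => eTe   [T -> e T e]
eTe => ewTwe   [T -> w T w]
ewTwe => ewbTbwe   [T -> b T b]
ewbTbwe => ewbwTwbwe   [T -> w T w]
ewbwTwbwe => ewbwwTwwbwe   [T -> w T w]
ewbwwTwwbwe => ewbwweTewwbwe   [T -> e T e]
ewbwweTewwbwe => ewbwwewTwewwbwe   [T -> w T w]
ewbwwewTwewwbwe => ewbwwewwewwbwe   [T -> λ]

T => eTe => ewTwe => ewbTbwe => ewbwTwbwe => ewbwwTwwbwe => ewbwweTewwbwe => ewbwwewTwewwbwe => ewbwwewwewwbwe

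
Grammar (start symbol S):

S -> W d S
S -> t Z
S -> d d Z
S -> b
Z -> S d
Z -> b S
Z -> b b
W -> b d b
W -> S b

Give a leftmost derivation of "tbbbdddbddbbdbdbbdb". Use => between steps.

S => WdS => SbdS => tZbdS => tbbbdS => tbbbdddZ => tbbbdddbS => tbbbdddbddZ => tbbbdddbddbS => tbbbdddbddbWdS => tbbbdddbddbSbdS => tbbbdddbddbWdSbdS => tbbbdddbddbbdbdSbdS => tbbbdddbddbbdbdbbdS => tbbbdddbddbbdbdbbdb

S => WdS   [S -> W d S]
WdS => SbdS   [W -> S b]
SbdS => tZbdS   [S -> t Z]
tZbdS => tbbbdS   [Z -> b b]
tbbbdS => tbbbdddZ   [S -> d d Z]
tbbbdddZ => tbbbdddbS   [Z -> b S]
tbbbdddbS => tbbbdddbddZ   [S -> d d Z]
tbbbdddbddZ => tbbbdddbddbS   [Z -> b S]
tbbbdddbddbS => tbbbdddbddbWdS   [S -> W d S]
tbbbdddbddbWdS => tbbbdddbddbSbdS   [W -> S b]
tbbbdddbddbSbdS => tbbbdddbddbWdSbdS   [S -> W d S]
tbbbdddbddbWdSbdS => tbbbdddbddbbdbdSbdS   [W -> b d b]
tbbbdddbddbbdbdSbdS => tbbbdddbddbbdbdbbdS   [S -> b]
tbbbdddbddbbdbdbbdS => tbbbdddbddbbdbdbbdb   [S -> b]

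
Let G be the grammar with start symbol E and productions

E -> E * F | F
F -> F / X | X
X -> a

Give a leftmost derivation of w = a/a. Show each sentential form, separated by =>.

E => F => F/X => X/X => a/X => a/a

E => F   [E -> F]
F => F/X   [F -> F / X]
F/X => X/X   [F -> X]
X/X => a/X   [X -> a]
a/X => a/a   [X -> a]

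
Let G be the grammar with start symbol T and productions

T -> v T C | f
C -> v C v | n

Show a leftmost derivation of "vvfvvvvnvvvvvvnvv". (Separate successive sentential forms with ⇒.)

T ⇒ vTC ⇒ vvTCC ⇒ vvfCC ⇒ vvfvCvC ⇒ vvfvvCvvC ⇒ vvfvvvCvvvC ⇒ vvfvvvvCvvvvC ⇒ vvfvvvvnvvvvC ⇒ vvfvvvvnvvvvvCv ⇒ vvfvvvvnvvvvvvCvv ⇒ vvfvvvvnvvvvvvnvv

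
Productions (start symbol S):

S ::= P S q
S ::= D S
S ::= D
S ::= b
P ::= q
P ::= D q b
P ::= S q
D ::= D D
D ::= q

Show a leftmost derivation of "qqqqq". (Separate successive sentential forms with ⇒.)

S⇒D⇒DD⇒DDD⇒DDDD⇒DDDDD⇒qDDDD⇒qqDDD⇒qqqDD⇒qqqqD⇒qqqqq

S ⇒ D   [S ::= D]
D ⇒ DD   [D ::= D D]
DD ⇒ DDD   [D ::= D D]
DDD ⇒ DDDD   [D ::= D D]
DDDD ⇒ DDDDD   [D ::= D D]
DDDDD ⇒ qDDDD   [D ::= q]
qDDDD ⇒ qqDDD   [D ::= q]
qqDDD ⇒ qqqDD   [D ::= q]
qqqDD ⇒ qqqqD   [D ::= q]
qqqqD ⇒ qqqqq   [D ::= q]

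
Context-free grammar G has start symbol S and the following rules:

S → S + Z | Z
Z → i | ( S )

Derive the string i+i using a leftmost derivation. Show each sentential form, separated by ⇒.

S ⇒ S+Z ⇒ Z+Z ⇒ i+Z ⇒ i+i

S ⇒ S+Z   [S → S + Z]
S+Z ⇒ Z+Z   [S → Z]
Z+Z ⇒ i+Z   [Z → i]
i+Z ⇒ i+i   [Z → i]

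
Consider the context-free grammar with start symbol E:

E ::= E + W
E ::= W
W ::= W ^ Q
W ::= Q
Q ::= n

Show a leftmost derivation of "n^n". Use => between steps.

E=>W=>W^Q=>Q^Q=>n^Q=>n^n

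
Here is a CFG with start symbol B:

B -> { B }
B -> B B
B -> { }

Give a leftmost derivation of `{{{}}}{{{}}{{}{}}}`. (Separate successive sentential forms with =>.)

B => BB   [B -> B B]
BB => {B}B   [B -> { B }]
{B}B => {{B}}B   [B -> { B }]
{{B}}B => {{{}}}B   [B -> { }]
{{{}}}B => {{{}}}{B}   [B -> { B }]
{{{}}}{B} => {{{}}}{BB}   [B -> B B]
{{{}}}{BB} => {{{}}}{{B}B}   [B -> { B }]
{{{}}}{{B}B} => {{{}}}{{{}}B}   [B -> { }]
{{{}}}{{{}}B} => {{{}}}{{{}}{B}}   [B -> { B }]
{{{}}}{{{}}{B}} => {{{}}}{{{}}{BB}}   [B -> B B]
{{{}}}{{{}}{BB}} => {{{}}}{{{}}{{}B}}   [B -> { }]
{{{}}}{{{}}{{}B}} => {{{}}}{{{}}{{}{}}}   [B -> { }]

B=>BB=>{B}B=>{{B}}B=>{{{}}}B=>{{{}}}{B}=>{{{}}}{BB}=>{{{}}}{{B}B}=>{{{}}}{{{}}B}=>{{{}}}{{{}}{B}}=>{{{}}}{{{}}{BB}}=>{{{}}}{{{}}{{}B}}=>{{{}}}{{{}}{{}{}}}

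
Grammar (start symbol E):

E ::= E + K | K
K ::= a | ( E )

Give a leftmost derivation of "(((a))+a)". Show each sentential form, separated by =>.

E => K   [E ::= K]
K => (E)   [K ::= ( E )]
(E) => (E+K)   [E ::= E + K]
(E+K) => (K+K)   [E ::= K]
(K+K) => ((E)+K)   [K ::= ( E )]
((E)+K) => ((K)+K)   [E ::= K]
((K)+K) => (((E))+K)   [K ::= ( E )]
(((E))+K) => (((K))+K)   [E ::= K]
(((K))+K) => (((a))+K)   [K ::= a]
(((a))+K) => (((a))+a)   [K ::= a]

E => K => (E) => (E+K) => (K+K) => ((E)+K) => ((K)+K) => (((E))+K) => (((K))+K) => (((a))+K) => (((a))+a)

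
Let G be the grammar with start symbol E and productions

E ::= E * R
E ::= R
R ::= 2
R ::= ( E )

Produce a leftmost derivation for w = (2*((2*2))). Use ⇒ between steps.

E ⇒ R   [E ::= R]
R ⇒ (E)   [R ::= ( E )]
(E) ⇒ (E*R)   [E ::= E * R]
(E*R) ⇒ (R*R)   [E ::= R]
(R*R) ⇒ (2*R)   [R ::= 2]
(2*R) ⇒ (2*(E))   [R ::= ( E )]
(2*(E)) ⇒ (2*(R))   [E ::= R]
(2*(R)) ⇒ (2*((E)))   [R ::= ( E )]
(2*((E))) ⇒ (2*((E*R)))   [E ::= E * R]
(2*((E*R))) ⇒ (2*((R*R)))   [E ::= R]
(2*((R*R))) ⇒ (2*((2*R)))   [R ::= 2]
(2*((2*R))) ⇒ (2*((2*2)))   [R ::= 2]

E ⇒ R ⇒ (E) ⇒ (E*R) ⇒ (R*R) ⇒ (2*R) ⇒ (2*(E)) ⇒ (2*(R)) ⇒ (2*((E))) ⇒ (2*((E*R))) ⇒ (2*((R*R))) ⇒ (2*((2*R))) ⇒ (2*((2*2)))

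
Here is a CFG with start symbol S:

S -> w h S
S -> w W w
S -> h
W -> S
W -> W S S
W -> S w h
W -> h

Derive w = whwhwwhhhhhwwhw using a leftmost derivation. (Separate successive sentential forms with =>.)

S => whS => whwhS => whwhwWw => whwhwSwhw => whwhwwWwwhw => whwhwwWSSwwhw => whwhwwWSSSSwwhw => whwhwwhSSSSwwhw => whwhwwhhSSSwwhw => whwhwwhhhSSwwhw => whwhwwhhhhSwwhw => whwhwwhhhhhwwhw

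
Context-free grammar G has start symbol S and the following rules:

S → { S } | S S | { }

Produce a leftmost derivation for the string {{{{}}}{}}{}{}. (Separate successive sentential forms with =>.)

S=>SS=>SSS=>{S}SS=>{SS}SS=>{{S}S}SS=>{{{S}}S}SS=>{{{{}}}S}SS=>{{{{}}}{}}SS=>{{{{}}}{}}{}S=>{{{{}}}{}}{}{}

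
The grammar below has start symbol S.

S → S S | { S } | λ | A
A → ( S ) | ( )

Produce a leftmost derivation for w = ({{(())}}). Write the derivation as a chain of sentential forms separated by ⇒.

S ⇒ A   [S → A]
A ⇒ (S)   [A → ( S )]
(S) ⇒ (SS)   [S → S S]
(SS) ⇒ ({S}S)   [S → { S }]
({S}S) ⇒ ({{S}}S)   [S → { S }]
({{S}}S) ⇒ ({{A}}S)   [S → A]
({{A}}S) ⇒ ({{(S)}}S)   [A → ( S )]
({{(S)}}S) ⇒ ({{(SS)}}S)   [S → S S]
({{(SS)}}S) ⇒ ({{(SSS)}}S)   [S → S S]
({{(SSS)}}S) ⇒ ({{(ASS)}}S)   [S → A]
({{(ASS)}}S) ⇒ ({{(()SS)}}S)   [A → ( )]
({{(()SS)}}S) ⇒ ({{(()S)}}S)   [S → λ]
({{(()S)}}S) ⇒ ({{(())}}S)   [S → λ]
({{(())}}S) ⇒ ({{(())}})   [S → λ]

S ⇒ A ⇒ (S) ⇒ (SS) ⇒ ({S}S) ⇒ ({{S}}S) ⇒ ({{A}}S) ⇒ ({{(S)}}S) ⇒ ({{(SS)}}S) ⇒ ({{(SSS)}}S) ⇒ ({{(ASS)}}S) ⇒ ({{(()SS)}}S) ⇒ ({{(()S)}}S) ⇒ ({{(())}}S) ⇒ ({{(())}})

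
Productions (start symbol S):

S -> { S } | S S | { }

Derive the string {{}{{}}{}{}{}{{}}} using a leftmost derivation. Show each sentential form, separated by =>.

S => {S}   [S -> { S }]
{S} => {SS}   [S -> S S]
{SS} => {SSS}   [S -> S S]
{SSS} => {{}SS}   [S -> { }]
{{}SS} => {{}SSS}   [S -> S S]
{{}SSS} => {{}{S}SS}   [S -> { S }]
{{}{S}SS} => {{}{{}}SS}   [S -> { }]
{{}{{}}SS} => {{}{{}}{}S}   [S -> { }]
{{}{{}}{}S} => {{}{{}}{}SS}   [S -> S S]
{{}{{}}{}SS} => {{}{{}}{}{}S}   [S -> { }]
{{}{{}}{}{}S} => {{}{{}}{}{}SS}   [S -> S S]
{{}{{}}{}{}SS} => {{}{{}}{}{}{}S}   [S -> { }]
{{}{{}}{}{}{}S} => {{}{{}}{}{}{}{S}}   [S -> { S }]
{{}{{}}{}{}{}{S}} => {{}{{}}{}{}{}{{}}}   [S -> { }]

S => {S} => {SS} => {SSS} => {{}SS} => {{}SSS} => {{}{S}SS} => {{}{{}}SS} => {{}{{}}{}S} => {{}{{}}{}SS} => {{}{{}}{}{}S} => {{}{{}}{}{}SS} => {{}{{}}{}{}{}S} => {{}{{}}{}{}{}{S}} => {{}{{}}{}{}{}{{}}}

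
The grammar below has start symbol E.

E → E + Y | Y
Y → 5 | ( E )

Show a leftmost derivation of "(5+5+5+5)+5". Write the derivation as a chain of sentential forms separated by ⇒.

E ⇒ E+Y ⇒ Y+Y ⇒ (E)+Y ⇒ (E+Y)+Y ⇒ (E+Y+Y)+Y ⇒ (E+Y+Y+Y)+Y ⇒ (Y+Y+Y+Y)+Y ⇒ (5+Y+Y+Y)+Y ⇒ (5+5+Y+Y)+Y ⇒ (5+5+5+Y)+Y ⇒ (5+5+5+5)+Y ⇒ (5+5+5+5)+5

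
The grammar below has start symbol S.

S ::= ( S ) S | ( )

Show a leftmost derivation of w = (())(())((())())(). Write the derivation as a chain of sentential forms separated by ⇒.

S ⇒ (S)S ⇒ (())S ⇒ (())(S)S ⇒ (())(())S ⇒ (())(())(S)S ⇒ (())(())((S)S)S ⇒ (())(())((())S)S ⇒ (())(())((())())S ⇒ (())(())((())())()

S ⇒ (S)S   [S ::= ( S ) S]
(S)S ⇒ (())S   [S ::= ( )]
(())S ⇒ (())(S)S   [S ::= ( S ) S]
(())(S)S ⇒ (())(())S   [S ::= ( )]
(())(())S ⇒ (())(())(S)S   [S ::= ( S ) S]
(())(())(S)S ⇒ (())(())((S)S)S   [S ::= ( S ) S]
(())(())((S)S)S ⇒ (())(())((())S)S   [S ::= ( )]
(())(())((())S)S ⇒ (())(())((())())S   [S ::= ( )]
(())(())((())())S ⇒ (())(())((())())()   [S ::= ( )]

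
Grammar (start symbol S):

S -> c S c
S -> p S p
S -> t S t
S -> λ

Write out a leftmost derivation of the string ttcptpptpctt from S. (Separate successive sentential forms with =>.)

S => tSt => ttStt => ttcSctt => ttcpSpctt => ttcptStpctt => ttcptpSptpctt => ttcptpptpctt

S => tSt   [S -> t S t]
tSt => ttStt   [S -> t S t]
ttStt => ttcSctt   [S -> c S c]
ttcSctt => ttcpSpctt   [S -> p S p]
ttcpSpctt => ttcptStpctt   [S -> t S t]
ttcptStpctt => ttcptpSptpctt   [S -> p S p]
ttcptpSptpctt => ttcptpptpctt   [S -> λ]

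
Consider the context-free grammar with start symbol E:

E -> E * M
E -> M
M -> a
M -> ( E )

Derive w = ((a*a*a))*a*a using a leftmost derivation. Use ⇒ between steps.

E ⇒ E*M   [E -> E * M]
E*M ⇒ E*M*M   [E -> E * M]
E*M*M ⇒ M*M*M   [E -> M]
M*M*M ⇒ (E)*M*M   [M -> ( E )]
(E)*M*M ⇒ (M)*M*M   [E -> M]
(M)*M*M ⇒ ((E))*M*M   [M -> ( E )]
((E))*M*M ⇒ ((E*M))*M*M   [E -> E * M]
((E*M))*M*M ⇒ ((E*M*M))*M*M   [E -> E * M]
((E*M*M))*M*M ⇒ ((M*M*M))*M*M   [E -> M]
((M*M*M))*M*M ⇒ ((a*M*M))*M*M   [M -> a]
((a*M*M))*M*M ⇒ ((a*a*M))*M*M   [M -> a]
((a*a*M))*M*M ⇒ ((a*a*a))*M*M   [M -> a]
((a*a*a))*M*M ⇒ ((a*a*a))*a*M   [M -> a]
((a*a*a))*a*M ⇒ ((a*a*a))*a*a   [M -> a]

E⇒E*M⇒E*M*M⇒M*M*M⇒(E)*M*M⇒(M)*M*M⇒((E))*M*M⇒((E*M))*M*M⇒((E*M*M))*M*M⇒((M*M*M))*M*M⇒((a*M*M))*M*M⇒((a*a*M))*M*M⇒((a*a*a))*M*M⇒((a*a*a))*a*M⇒((a*a*a))*a*a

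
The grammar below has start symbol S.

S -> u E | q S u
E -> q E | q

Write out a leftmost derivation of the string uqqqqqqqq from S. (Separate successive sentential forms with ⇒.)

S ⇒ uE   [S -> u E]
uE ⇒ uqE   [E -> q E]
uqE ⇒ uqqE   [E -> q E]
uqqE ⇒ uqqqE   [E -> q E]
uqqqE ⇒ uqqqqE   [E -> q E]
uqqqqE ⇒ uqqqqqE   [E -> q E]
uqqqqqE ⇒ uqqqqqqE   [E -> q E]
uqqqqqqE ⇒ uqqqqqqqE   [E -> q E]
uqqqqqqqE ⇒ uqqqqqqqq   [E -> q]

S ⇒ uE ⇒ uqE ⇒ uqqE ⇒ uqqqE ⇒ uqqqqE ⇒ uqqqqqE ⇒ uqqqqqqE ⇒ uqqqqqqqE ⇒ uqqqqqqqq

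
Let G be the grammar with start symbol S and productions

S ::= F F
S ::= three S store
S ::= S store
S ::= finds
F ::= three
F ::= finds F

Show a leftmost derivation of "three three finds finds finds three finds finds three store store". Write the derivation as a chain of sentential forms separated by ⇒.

S ⇒ three S store ⇒ three three S store store ⇒ three three F F store store ⇒ three three finds F F store store ⇒ three three finds finds F F store store ⇒ three three finds finds finds F F store store ⇒ three three finds finds finds three F store store ⇒ three three finds finds finds three finds F store store ⇒ three three finds finds finds three finds finds F store store ⇒ three three finds finds finds three finds finds three store store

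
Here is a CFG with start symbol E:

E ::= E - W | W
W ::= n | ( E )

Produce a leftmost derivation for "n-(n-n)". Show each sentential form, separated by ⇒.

E ⇒ E-W   [E ::= E - W]
E-W ⇒ W-W   [E ::= W]
W-W ⇒ n-W   [W ::= n]
n-W ⇒ n-(E)   [W ::= ( E )]
n-(E) ⇒ n-(E-W)   [E ::= E - W]
n-(E-W) ⇒ n-(W-W)   [E ::= W]
n-(W-W) ⇒ n-(n-W)   [W ::= n]
n-(n-W) ⇒ n-(n-n)   [W ::= n]

E⇒E-W⇒W-W⇒n-W⇒n-(E)⇒n-(E-W)⇒n-(W-W)⇒n-(n-W)⇒n-(n-n)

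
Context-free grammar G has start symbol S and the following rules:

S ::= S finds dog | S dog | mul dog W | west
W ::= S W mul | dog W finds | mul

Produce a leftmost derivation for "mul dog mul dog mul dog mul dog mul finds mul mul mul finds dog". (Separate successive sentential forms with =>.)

S => S finds dog => mul dog W finds dog => mul dog S W mul finds dog => mul dog mul dog W W mul finds dog => mul dog mul dog S W mul W mul finds dog => mul dog mul dog mul dog W W mul W mul finds dog => mul dog mul dog mul dog mul W mul W mul finds dog => mul dog mul dog mul dog mul dog W finds mul W mul finds dog => mul dog mul dog mul dog mul dog mul finds mul W mul finds dog => mul dog mul dog mul dog mul dog mul finds mul mul mul finds dog

S => S finds dog   [S ::= S finds dog]
S finds dog => mul dog W finds dog   [S ::= mul dog W]
mul dog W finds dog => mul dog S W mul finds dog   [W ::= S W mul]
mul dog S W mul finds dog => mul dog mul dog W W mul finds dog   [S ::= mul dog W]
mul dog mul dog W W mul finds dog => mul dog mul dog S W mul W mul finds dog   [W ::= S W mul]
mul dog mul dog S W mul W mul finds dog => mul dog mul dog mul dog W W mul W mul finds dog   [S ::= mul dog W]
mul dog mul dog mul dog W W mul W mul finds dog => mul dog mul dog mul dog mul W mul W mul finds dog   [W ::= mul]
mul dog mul dog mul dog mul W mul W mul finds dog => mul dog mul dog mul dog mul dog W finds mul W mul finds dog   [W ::= dog W finds]
mul dog mul dog mul dog mul dog W finds mul W mul finds dog => mul dog mul dog mul dog mul dog mul finds mul W mul finds dog   [W ::= mul]
mul dog mul dog mul dog mul dog mul finds mul W mul finds dog => mul dog mul dog mul dog mul dog mul finds mul mul mul finds dog   [W ::= mul]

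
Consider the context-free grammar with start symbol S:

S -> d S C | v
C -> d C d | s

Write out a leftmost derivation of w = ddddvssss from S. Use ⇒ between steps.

S ⇒ dSC ⇒ ddSCC ⇒ dddSCCC ⇒ ddddSCCCC ⇒ ddddvCCCC ⇒ ddddvsCCC ⇒ ddddvssCC ⇒ ddddvsssC ⇒ ddddvssss

S ⇒ dSC   [S -> d S C]
dSC ⇒ ddSCC   [S -> d S C]
ddSCC ⇒ dddSCCC   [S -> d S C]
dddSCCC ⇒ ddddSCCCC   [S -> d S C]
ddddSCCCC ⇒ ddddvCCCC   [S -> v]
ddddvCCCC ⇒ ddddvsCCC   [C -> s]
ddddvsCCC ⇒ ddddvssCC   [C -> s]
ddddvssCC ⇒ ddddvsssC   [C -> s]
ddddvsssC ⇒ ddddvssss   [C -> s]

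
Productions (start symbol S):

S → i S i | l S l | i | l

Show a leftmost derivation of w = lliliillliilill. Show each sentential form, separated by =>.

S => lSl => llSll => lliSill => llilSlill => lliliSilill => lliliiSiilill => lliliilSliilill => lliliillliilill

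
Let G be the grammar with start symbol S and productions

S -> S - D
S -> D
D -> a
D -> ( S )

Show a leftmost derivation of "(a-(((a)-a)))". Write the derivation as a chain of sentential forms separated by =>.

S=>D=>(S)=>(S-D)=>(D-D)=>(a-D)=>(a-(S))=>(a-(D))=>(a-((S)))=>(a-((S-D)))=>(a-((D-D)))=>(a-(((S)-D)))=>(a-(((D)-D)))=>(a-(((a)-D)))=>(a-(((a)-a)))

S => D   [S -> D]
D => (S)   [D -> ( S )]
(S) => (S-D)   [S -> S - D]
(S-D) => (D-D)   [S -> D]
(D-D) => (a-D)   [D -> a]
(a-D) => (a-(S))   [D -> ( S )]
(a-(S)) => (a-(D))   [S -> D]
(a-(D)) => (a-((S)))   [D -> ( S )]
(a-((S))) => (a-((S-D)))   [S -> S - D]
(a-((S-D))) => (a-((D-D)))   [S -> D]
(a-((D-D))) => (a-(((S)-D)))   [D -> ( S )]
(a-(((S)-D))) => (a-(((D)-D)))   [S -> D]
(a-(((D)-D))) => (a-(((a)-D)))   [D -> a]
(a-(((a)-D))) => (a-(((a)-a)))   [D -> a]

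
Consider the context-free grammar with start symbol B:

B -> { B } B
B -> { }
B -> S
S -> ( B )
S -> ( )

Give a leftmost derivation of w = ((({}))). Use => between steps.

B => S => (B) => (S) => ((B)) => ((S)) => (((B))) => ((({})))

B => S   [B -> S]
S => (B)   [S -> ( B )]
(B) => (S)   [B -> S]
(S) => ((B))   [S -> ( B )]
((B)) => ((S))   [B -> S]
((S)) => (((B)))   [S -> ( B )]
(((B))) => ((({})))   [B -> { }]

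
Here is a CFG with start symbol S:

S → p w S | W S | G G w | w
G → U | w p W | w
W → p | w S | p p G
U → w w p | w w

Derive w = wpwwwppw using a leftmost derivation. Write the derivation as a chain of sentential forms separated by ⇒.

S ⇒ GGw   [S → G G w]
GGw ⇒ wpWGw   [G → w p W]
wpWGw ⇒ wpwSGw   [W → w S]
wpwSGw ⇒ wpwwGw   [S → w]
wpwwGw ⇒ wpwwwpWw   [G → w p W]
wpwwwpWw ⇒ wpwwwppw   [W → p]

S ⇒ GGw ⇒ wpWGw ⇒ wpwSGw ⇒ wpwwGw ⇒ wpwwwpWw ⇒ wpwwwppw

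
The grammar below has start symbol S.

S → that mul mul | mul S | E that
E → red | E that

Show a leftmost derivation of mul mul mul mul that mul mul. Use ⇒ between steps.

S ⇒ mul S ⇒ mul mul S ⇒ mul mul mul S ⇒ mul mul mul mul S ⇒ mul mul mul mul that mul mul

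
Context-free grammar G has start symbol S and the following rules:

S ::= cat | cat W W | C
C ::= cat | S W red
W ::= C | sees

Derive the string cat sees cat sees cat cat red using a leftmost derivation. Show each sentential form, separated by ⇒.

S ⇒ cat W W ⇒ cat sees W ⇒ cat sees C ⇒ cat sees S W red ⇒ cat sees cat W W W red ⇒ cat sees cat sees W W red ⇒ cat sees cat sees C W red ⇒ cat sees cat sees cat W red ⇒ cat sees cat sees cat C red ⇒ cat sees cat sees cat cat red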